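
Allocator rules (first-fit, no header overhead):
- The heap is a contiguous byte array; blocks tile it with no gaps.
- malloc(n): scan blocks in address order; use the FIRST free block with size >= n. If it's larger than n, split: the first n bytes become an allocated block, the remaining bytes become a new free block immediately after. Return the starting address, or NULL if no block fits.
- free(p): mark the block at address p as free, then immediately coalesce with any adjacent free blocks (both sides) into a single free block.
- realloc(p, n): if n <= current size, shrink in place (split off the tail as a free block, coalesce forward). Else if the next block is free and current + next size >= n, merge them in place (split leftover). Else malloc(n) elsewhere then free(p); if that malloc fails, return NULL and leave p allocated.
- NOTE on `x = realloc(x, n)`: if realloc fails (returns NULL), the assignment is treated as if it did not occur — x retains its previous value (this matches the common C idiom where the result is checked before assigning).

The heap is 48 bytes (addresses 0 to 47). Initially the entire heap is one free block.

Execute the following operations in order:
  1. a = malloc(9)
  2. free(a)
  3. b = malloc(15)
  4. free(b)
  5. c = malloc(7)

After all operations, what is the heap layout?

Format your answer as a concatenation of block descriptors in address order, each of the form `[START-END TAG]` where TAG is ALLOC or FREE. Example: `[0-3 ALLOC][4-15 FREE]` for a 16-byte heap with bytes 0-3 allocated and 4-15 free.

Answer: [0-6 ALLOC][7-47 FREE]

Derivation:
Op 1: a = malloc(9) -> a = 0; heap: [0-8 ALLOC][9-47 FREE]
Op 2: free(a) -> (freed a); heap: [0-47 FREE]
Op 3: b = malloc(15) -> b = 0; heap: [0-14 ALLOC][15-47 FREE]
Op 4: free(b) -> (freed b); heap: [0-47 FREE]
Op 5: c = malloc(7) -> c = 0; heap: [0-6 ALLOC][7-47 FREE]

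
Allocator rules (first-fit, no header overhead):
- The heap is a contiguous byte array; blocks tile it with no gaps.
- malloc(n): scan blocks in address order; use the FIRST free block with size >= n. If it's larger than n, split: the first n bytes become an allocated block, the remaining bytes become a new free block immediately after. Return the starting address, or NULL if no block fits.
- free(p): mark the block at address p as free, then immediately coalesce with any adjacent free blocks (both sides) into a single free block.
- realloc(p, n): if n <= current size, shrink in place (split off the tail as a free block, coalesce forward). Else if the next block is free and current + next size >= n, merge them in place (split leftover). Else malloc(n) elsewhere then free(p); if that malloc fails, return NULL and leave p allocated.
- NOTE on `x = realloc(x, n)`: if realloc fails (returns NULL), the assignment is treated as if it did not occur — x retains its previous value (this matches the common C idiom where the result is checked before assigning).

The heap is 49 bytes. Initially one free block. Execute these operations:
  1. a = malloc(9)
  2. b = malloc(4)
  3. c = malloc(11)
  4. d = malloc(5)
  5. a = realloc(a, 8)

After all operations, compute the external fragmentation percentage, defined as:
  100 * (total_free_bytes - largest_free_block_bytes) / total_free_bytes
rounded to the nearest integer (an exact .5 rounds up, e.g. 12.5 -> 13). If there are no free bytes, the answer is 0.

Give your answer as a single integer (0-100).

Answer: 5

Derivation:
Op 1: a = malloc(9) -> a = 0; heap: [0-8 ALLOC][9-48 FREE]
Op 2: b = malloc(4) -> b = 9; heap: [0-8 ALLOC][9-12 ALLOC][13-48 FREE]
Op 3: c = malloc(11) -> c = 13; heap: [0-8 ALLOC][9-12 ALLOC][13-23 ALLOC][24-48 FREE]
Op 4: d = malloc(5) -> d = 24; heap: [0-8 ALLOC][9-12 ALLOC][13-23 ALLOC][24-28 ALLOC][29-48 FREE]
Op 5: a = realloc(a, 8) -> a = 0; heap: [0-7 ALLOC][8-8 FREE][9-12 ALLOC][13-23 ALLOC][24-28 ALLOC][29-48 FREE]
Free blocks: [1 20] total_free=21 largest=20 -> 100*(21-20)/21 = 100/21 ≈ 4.762 -> rounds to 5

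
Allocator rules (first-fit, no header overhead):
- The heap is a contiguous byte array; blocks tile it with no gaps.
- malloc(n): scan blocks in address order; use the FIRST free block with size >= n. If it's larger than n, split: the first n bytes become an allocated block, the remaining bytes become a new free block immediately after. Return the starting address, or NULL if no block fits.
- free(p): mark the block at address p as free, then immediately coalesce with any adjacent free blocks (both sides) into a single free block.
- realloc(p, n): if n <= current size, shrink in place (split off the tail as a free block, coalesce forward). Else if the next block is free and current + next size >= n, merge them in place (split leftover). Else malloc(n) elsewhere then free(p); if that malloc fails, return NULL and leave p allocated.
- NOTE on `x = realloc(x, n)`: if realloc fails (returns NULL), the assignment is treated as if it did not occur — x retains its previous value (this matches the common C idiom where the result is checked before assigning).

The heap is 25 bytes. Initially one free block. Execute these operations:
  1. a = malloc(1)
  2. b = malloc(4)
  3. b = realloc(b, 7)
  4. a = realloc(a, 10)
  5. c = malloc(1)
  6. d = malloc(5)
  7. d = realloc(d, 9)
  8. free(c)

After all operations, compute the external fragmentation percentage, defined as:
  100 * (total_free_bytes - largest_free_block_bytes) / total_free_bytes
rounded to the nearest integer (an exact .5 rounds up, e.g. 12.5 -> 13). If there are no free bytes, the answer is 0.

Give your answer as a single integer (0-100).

Answer: 33

Derivation:
Op 1: a = malloc(1) -> a = 0; heap: [0-0 ALLOC][1-24 FREE]
Op 2: b = malloc(4) -> b = 1; heap: [0-0 ALLOC][1-4 ALLOC][5-24 FREE]
Op 3: b = realloc(b, 7) -> b = 1; heap: [0-0 ALLOC][1-7 ALLOC][8-24 FREE]
Op 4: a = realloc(a, 10) -> a = 8; heap: [0-0 FREE][1-7 ALLOC][8-17 ALLOC][18-24 FREE]
Op 5: c = malloc(1) -> c = 0; heap: [0-0 ALLOC][1-7 ALLOC][8-17 ALLOC][18-24 FREE]
Op 6: d = malloc(5) -> d = 18; heap: [0-0 ALLOC][1-7 ALLOC][8-17 ALLOC][18-22 ALLOC][23-24 FREE]
Op 7: d = realloc(d, 9) -> NULL (d unchanged); heap: [0-0 ALLOC][1-7 ALLOC][8-17 ALLOC][18-22 ALLOC][23-24 FREE]
Op 8: free(c) -> (freed c); heap: [0-0 FREE][1-7 ALLOC][8-17 ALLOC][18-22 ALLOC][23-24 FREE]
Free blocks: [1 2] total_free=3 largest=2 -> 100*(3-2)/3 = 100/3 ≈ 33.333 -> rounds to 33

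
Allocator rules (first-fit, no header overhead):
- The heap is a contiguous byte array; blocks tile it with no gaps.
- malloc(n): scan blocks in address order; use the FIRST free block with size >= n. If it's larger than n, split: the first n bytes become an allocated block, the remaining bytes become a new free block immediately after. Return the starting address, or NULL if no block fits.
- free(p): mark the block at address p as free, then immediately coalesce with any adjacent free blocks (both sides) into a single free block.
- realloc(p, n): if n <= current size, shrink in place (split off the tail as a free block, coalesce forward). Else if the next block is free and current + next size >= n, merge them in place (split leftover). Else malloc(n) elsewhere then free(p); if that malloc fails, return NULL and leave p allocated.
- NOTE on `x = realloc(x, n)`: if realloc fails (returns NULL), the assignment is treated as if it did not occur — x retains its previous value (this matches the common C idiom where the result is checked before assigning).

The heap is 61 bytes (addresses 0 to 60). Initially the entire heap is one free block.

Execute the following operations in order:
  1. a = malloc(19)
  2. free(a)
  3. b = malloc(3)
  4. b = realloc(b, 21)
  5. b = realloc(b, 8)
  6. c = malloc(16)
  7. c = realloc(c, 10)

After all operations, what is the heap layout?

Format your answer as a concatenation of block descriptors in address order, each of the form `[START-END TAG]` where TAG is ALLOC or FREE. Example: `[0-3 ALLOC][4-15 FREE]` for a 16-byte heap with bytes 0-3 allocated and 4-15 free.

Answer: [0-7 ALLOC][8-17 ALLOC][18-60 FREE]

Derivation:
Op 1: a = malloc(19) -> a = 0; heap: [0-18 ALLOC][19-60 FREE]
Op 2: free(a) -> (freed a); heap: [0-60 FREE]
Op 3: b = malloc(3) -> b = 0; heap: [0-2 ALLOC][3-60 FREE]
Op 4: b = realloc(b, 21) -> b = 0; heap: [0-20 ALLOC][21-60 FREE]
Op 5: b = realloc(b, 8) -> b = 0; heap: [0-7 ALLOC][8-60 FREE]
Op 6: c = malloc(16) -> c = 8; heap: [0-7 ALLOC][8-23 ALLOC][24-60 FREE]
Op 7: c = realloc(c, 10) -> c = 8; heap: [0-7 ALLOC][8-17 ALLOC][18-60 FREE]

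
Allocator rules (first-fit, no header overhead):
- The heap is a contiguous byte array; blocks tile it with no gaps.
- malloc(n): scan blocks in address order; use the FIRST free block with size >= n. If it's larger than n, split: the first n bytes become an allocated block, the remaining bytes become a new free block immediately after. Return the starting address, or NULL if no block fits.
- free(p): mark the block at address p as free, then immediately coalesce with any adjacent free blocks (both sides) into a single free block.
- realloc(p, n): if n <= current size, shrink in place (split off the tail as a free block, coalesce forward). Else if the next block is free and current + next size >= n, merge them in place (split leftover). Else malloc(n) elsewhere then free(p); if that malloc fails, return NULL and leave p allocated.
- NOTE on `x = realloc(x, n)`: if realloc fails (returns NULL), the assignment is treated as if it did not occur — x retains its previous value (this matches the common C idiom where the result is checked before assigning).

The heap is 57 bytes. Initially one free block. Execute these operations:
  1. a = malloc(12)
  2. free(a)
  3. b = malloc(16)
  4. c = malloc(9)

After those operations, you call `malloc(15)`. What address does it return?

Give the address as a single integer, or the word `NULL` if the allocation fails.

Op 1: a = malloc(12) -> a = 0; heap: [0-11 ALLOC][12-56 FREE]
Op 2: free(a) -> (freed a); heap: [0-56 FREE]
Op 3: b = malloc(16) -> b = 0; heap: [0-15 ALLOC][16-56 FREE]
Op 4: c = malloc(9) -> c = 16; heap: [0-15 ALLOC][16-24 ALLOC][25-56 FREE]
malloc(15): first-fit scan over [0-15 ALLOC][16-24 ALLOC][25-56 FREE] -> 25

Answer: 25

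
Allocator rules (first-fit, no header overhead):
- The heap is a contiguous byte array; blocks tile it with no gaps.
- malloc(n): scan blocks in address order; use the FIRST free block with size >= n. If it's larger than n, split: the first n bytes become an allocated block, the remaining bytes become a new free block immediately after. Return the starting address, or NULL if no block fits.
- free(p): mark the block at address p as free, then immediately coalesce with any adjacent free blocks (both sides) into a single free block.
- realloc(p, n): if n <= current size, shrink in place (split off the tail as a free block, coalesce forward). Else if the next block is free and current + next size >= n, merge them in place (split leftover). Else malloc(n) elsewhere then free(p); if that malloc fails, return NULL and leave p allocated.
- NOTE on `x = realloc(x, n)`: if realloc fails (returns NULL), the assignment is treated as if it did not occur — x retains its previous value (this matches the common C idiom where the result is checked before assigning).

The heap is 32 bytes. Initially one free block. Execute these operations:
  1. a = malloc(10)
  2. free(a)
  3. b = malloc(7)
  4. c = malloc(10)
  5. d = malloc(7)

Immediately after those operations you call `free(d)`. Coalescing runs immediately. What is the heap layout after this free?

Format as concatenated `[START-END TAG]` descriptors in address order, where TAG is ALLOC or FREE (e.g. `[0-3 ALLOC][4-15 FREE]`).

Op 1: a = malloc(10) -> a = 0; heap: [0-9 ALLOC][10-31 FREE]
Op 2: free(a) -> (freed a); heap: [0-31 FREE]
Op 3: b = malloc(7) -> b = 0; heap: [0-6 ALLOC][7-31 FREE]
Op 4: c = malloc(10) -> c = 7; heap: [0-6 ALLOC][7-16 ALLOC][17-31 FREE]
Op 5: d = malloc(7) -> d = 17; heap: [0-6 ALLOC][7-16 ALLOC][17-23 ALLOC][24-31 FREE]
free(d): d = 17 -> block [17-23 ALLOC]; mark free, coalesce with adjacent free neighbors -> [0-6 ALLOC][7-16 ALLOC][17-31 FREE]

Answer: [0-6 ALLOC][7-16 ALLOC][17-31 FREE]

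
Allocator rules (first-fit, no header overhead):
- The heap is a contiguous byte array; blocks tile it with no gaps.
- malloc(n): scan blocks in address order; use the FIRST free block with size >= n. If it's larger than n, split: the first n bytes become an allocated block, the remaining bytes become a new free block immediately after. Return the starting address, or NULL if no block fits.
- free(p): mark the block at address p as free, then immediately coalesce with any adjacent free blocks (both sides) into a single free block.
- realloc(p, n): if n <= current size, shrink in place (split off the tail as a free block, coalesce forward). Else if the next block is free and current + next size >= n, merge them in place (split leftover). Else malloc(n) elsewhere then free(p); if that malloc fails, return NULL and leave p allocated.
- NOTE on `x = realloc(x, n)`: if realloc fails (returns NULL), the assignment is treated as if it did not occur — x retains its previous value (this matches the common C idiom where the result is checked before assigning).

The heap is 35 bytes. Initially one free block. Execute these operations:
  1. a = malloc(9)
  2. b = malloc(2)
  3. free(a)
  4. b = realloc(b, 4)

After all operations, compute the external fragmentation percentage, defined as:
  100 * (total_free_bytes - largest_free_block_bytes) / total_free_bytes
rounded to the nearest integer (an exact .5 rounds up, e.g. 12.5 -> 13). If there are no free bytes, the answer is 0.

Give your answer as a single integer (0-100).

Op 1: a = malloc(9) -> a = 0; heap: [0-8 ALLOC][9-34 FREE]
Op 2: b = malloc(2) -> b = 9; heap: [0-8 ALLOC][9-10 ALLOC][11-34 FREE]
Op 3: free(a) -> (freed a); heap: [0-8 FREE][9-10 ALLOC][11-34 FREE]
Op 4: b = realloc(b, 4) -> b = 9; heap: [0-8 FREE][9-12 ALLOC][13-34 FREE]
Free blocks: [9 22] total_free=31 largest=22 -> 100*(31-22)/31 = 900/31 ≈ 29.032 -> rounds to 29

Answer: 29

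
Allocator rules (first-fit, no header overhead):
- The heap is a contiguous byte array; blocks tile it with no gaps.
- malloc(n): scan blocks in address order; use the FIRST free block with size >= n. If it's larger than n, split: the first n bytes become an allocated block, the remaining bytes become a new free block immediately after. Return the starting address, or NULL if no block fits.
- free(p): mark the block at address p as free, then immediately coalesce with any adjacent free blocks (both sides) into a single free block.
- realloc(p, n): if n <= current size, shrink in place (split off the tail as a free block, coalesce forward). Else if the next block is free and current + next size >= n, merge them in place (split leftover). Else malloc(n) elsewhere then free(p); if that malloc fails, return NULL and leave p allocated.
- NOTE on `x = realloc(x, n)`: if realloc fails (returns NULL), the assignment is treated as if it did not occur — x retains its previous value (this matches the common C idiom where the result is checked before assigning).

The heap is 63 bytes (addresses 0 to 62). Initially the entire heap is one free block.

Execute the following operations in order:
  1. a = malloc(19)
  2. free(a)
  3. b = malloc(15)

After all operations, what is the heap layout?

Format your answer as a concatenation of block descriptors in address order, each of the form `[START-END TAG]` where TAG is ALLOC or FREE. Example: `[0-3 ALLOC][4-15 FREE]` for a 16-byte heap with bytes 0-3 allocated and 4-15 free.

Answer: [0-14 ALLOC][15-62 FREE]

Derivation:
Op 1: a = malloc(19) -> a = 0; heap: [0-18 ALLOC][19-62 FREE]
Op 2: free(a) -> (freed a); heap: [0-62 FREE]
Op 3: b = malloc(15) -> b = 0; heap: [0-14 ALLOC][15-62 FREE]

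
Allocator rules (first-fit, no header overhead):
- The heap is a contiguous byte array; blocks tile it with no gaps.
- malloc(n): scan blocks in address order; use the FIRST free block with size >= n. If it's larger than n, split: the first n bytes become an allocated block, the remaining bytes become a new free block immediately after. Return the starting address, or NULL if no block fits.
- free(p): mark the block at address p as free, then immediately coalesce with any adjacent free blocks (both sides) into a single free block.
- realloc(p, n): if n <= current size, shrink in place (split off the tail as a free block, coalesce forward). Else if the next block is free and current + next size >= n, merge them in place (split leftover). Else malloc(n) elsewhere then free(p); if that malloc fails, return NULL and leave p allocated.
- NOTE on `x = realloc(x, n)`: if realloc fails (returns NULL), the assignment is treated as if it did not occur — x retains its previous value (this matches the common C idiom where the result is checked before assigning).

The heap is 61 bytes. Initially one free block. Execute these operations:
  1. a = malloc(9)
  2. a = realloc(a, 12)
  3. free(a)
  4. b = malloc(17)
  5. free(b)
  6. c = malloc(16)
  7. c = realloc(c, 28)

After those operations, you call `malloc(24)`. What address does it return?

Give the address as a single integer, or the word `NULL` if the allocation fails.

Op 1: a = malloc(9) -> a = 0; heap: [0-8 ALLOC][9-60 FREE]
Op 2: a = realloc(a, 12) -> a = 0; heap: [0-11 ALLOC][12-60 FREE]
Op 3: free(a) -> (freed a); heap: [0-60 FREE]
Op 4: b = malloc(17) -> b = 0; heap: [0-16 ALLOC][17-60 FREE]
Op 5: free(b) -> (freed b); heap: [0-60 FREE]
Op 6: c = malloc(16) -> c = 0; heap: [0-15 ALLOC][16-60 FREE]
Op 7: c = realloc(c, 28) -> c = 0; heap: [0-27 ALLOC][28-60 FREE]
malloc(24): first-fit scan over [0-27 ALLOC][28-60 FREE] -> 28

Answer: 28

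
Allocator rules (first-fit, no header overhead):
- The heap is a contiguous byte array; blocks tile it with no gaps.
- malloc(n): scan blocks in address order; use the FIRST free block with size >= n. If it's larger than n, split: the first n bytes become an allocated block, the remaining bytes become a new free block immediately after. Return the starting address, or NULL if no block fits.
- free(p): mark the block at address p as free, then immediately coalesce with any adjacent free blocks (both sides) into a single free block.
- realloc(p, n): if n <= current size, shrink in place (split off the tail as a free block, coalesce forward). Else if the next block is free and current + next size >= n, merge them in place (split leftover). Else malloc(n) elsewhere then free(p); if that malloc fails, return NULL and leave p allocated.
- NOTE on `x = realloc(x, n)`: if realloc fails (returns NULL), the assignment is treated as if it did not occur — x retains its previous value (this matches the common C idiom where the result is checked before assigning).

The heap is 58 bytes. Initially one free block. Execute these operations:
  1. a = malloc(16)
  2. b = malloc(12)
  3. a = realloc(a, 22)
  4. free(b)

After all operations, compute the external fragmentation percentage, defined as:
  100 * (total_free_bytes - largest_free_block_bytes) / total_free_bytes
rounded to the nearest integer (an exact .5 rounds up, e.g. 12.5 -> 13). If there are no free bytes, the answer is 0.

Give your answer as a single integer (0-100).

Op 1: a = malloc(16) -> a = 0; heap: [0-15 ALLOC][16-57 FREE]
Op 2: b = malloc(12) -> b = 16; heap: [0-15 ALLOC][16-27 ALLOC][28-57 FREE]
Op 3: a = realloc(a, 22) -> a = 28; heap: [0-15 FREE][16-27 ALLOC][28-49 ALLOC][50-57 FREE]
Op 4: free(b) -> (freed b); heap: [0-27 FREE][28-49 ALLOC][50-57 FREE]
Free blocks: [28 8] total_free=36 largest=28 -> 100*(36-28)/36 = 800/36 ≈ 22.222 -> rounds to 22

Answer: 22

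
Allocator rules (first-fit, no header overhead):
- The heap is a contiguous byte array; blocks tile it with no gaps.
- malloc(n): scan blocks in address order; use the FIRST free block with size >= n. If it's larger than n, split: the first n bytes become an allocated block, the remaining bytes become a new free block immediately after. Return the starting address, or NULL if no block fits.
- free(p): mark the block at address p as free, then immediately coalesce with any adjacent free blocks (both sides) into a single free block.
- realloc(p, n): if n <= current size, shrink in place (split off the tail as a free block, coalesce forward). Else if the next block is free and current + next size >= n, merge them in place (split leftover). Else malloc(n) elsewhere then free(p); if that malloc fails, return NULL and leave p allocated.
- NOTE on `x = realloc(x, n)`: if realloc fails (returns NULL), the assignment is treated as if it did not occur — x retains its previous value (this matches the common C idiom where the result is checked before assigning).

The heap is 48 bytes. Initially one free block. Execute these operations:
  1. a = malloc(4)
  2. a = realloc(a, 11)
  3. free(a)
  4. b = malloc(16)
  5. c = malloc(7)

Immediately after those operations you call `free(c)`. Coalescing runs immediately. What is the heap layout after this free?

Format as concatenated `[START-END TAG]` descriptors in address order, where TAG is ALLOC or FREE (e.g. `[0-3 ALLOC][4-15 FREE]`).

Op 1: a = malloc(4) -> a = 0; heap: [0-3 ALLOC][4-47 FREE]
Op 2: a = realloc(a, 11) -> a = 0; heap: [0-10 ALLOC][11-47 FREE]
Op 3: free(a) -> (freed a); heap: [0-47 FREE]
Op 4: b = malloc(16) -> b = 0; heap: [0-15 ALLOC][16-47 FREE]
Op 5: c = malloc(7) -> c = 16; heap: [0-15 ALLOC][16-22 ALLOC][23-47 FREE]
free(c): c = 16 -> block [16-22 ALLOC]; mark free, coalesce with adjacent free neighbors -> [0-15 ALLOC][16-47 FREE]

Answer: [0-15 ALLOC][16-47 FREE]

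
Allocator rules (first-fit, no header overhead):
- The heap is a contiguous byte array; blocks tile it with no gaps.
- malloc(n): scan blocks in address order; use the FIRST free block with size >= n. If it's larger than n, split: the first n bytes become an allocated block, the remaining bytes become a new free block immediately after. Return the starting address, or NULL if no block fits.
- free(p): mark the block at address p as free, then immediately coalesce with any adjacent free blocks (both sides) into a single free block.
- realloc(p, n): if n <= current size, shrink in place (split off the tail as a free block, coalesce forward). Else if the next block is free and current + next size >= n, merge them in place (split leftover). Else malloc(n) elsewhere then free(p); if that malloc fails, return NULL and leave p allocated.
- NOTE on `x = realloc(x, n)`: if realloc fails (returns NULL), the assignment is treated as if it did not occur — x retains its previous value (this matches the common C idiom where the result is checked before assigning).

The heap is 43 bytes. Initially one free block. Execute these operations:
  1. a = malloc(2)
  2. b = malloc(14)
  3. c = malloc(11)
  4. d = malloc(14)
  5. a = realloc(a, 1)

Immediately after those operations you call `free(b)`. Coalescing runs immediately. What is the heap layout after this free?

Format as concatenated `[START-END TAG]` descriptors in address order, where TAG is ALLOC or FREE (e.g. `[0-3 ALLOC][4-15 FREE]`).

Op 1: a = malloc(2) -> a = 0; heap: [0-1 ALLOC][2-42 FREE]
Op 2: b = malloc(14) -> b = 2; heap: [0-1 ALLOC][2-15 ALLOC][16-42 FREE]
Op 3: c = malloc(11) -> c = 16; heap: [0-1 ALLOC][2-15 ALLOC][16-26 ALLOC][27-42 FREE]
Op 4: d = malloc(14) -> d = 27; heap: [0-1 ALLOC][2-15 ALLOC][16-26 ALLOC][27-40 ALLOC][41-42 FREE]
Op 5: a = realloc(a, 1) -> a = 0; heap: [0-0 ALLOC][1-1 FREE][2-15 ALLOC][16-26 ALLOC][27-40 ALLOC][41-42 FREE]
free(b): b = 2 -> block [2-15 ALLOC]; mark free, coalesce with adjacent free neighbors -> [0-0 ALLOC][1-15 FREE][16-26 ALLOC][27-40 ALLOC][41-42 FREE]

Answer: [0-0 ALLOC][1-15 FREE][16-26 ALLOC][27-40 ALLOC][41-42 FREE]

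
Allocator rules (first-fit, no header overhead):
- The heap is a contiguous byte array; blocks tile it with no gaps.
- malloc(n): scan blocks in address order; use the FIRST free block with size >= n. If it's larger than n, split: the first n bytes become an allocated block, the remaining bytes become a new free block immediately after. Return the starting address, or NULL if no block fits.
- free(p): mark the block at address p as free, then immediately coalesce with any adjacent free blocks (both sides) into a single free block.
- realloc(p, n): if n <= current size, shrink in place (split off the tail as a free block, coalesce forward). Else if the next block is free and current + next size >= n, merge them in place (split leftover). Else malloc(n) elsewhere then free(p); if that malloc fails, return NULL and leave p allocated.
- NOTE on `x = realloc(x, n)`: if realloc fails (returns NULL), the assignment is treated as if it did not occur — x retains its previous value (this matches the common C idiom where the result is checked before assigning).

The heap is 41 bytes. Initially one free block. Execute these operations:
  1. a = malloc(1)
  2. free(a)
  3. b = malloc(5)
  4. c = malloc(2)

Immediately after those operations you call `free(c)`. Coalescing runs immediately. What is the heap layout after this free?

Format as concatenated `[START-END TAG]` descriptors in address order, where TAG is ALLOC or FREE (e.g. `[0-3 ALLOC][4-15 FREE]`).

Answer: [0-4 ALLOC][5-40 FREE]

Derivation:
Op 1: a = malloc(1) -> a = 0; heap: [0-0 ALLOC][1-40 FREE]
Op 2: free(a) -> (freed a); heap: [0-40 FREE]
Op 3: b = malloc(5) -> b = 0; heap: [0-4 ALLOC][5-40 FREE]
Op 4: c = malloc(2) -> c = 5; heap: [0-4 ALLOC][5-6 ALLOC][7-40 FREE]
free(c): c = 5 -> block [5-6 ALLOC]; mark free, coalesce with adjacent free neighbors -> [0-4 ALLOC][5-40 FREE]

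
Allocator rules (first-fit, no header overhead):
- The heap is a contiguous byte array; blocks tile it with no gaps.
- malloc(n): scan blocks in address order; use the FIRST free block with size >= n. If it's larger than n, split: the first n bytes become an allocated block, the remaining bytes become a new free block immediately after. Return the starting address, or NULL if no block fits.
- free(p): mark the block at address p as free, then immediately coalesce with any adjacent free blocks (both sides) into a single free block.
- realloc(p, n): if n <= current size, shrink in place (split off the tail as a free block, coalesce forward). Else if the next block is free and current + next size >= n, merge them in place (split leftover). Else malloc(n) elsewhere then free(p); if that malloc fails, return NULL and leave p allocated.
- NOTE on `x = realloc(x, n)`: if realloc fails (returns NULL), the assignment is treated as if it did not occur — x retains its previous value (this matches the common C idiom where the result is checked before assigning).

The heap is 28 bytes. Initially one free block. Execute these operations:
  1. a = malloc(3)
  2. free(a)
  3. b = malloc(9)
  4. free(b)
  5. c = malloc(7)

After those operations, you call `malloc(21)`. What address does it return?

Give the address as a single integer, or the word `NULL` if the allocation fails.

Answer: 7

Derivation:
Op 1: a = malloc(3) -> a = 0; heap: [0-2 ALLOC][3-27 FREE]
Op 2: free(a) -> (freed a); heap: [0-27 FREE]
Op 3: b = malloc(9) -> b = 0; heap: [0-8 ALLOC][9-27 FREE]
Op 4: free(b) -> (freed b); heap: [0-27 FREE]
Op 5: c = malloc(7) -> c = 0; heap: [0-6 ALLOC][7-27 FREE]
malloc(21): first-fit scan over [0-6 ALLOC][7-27 FREE] -> 7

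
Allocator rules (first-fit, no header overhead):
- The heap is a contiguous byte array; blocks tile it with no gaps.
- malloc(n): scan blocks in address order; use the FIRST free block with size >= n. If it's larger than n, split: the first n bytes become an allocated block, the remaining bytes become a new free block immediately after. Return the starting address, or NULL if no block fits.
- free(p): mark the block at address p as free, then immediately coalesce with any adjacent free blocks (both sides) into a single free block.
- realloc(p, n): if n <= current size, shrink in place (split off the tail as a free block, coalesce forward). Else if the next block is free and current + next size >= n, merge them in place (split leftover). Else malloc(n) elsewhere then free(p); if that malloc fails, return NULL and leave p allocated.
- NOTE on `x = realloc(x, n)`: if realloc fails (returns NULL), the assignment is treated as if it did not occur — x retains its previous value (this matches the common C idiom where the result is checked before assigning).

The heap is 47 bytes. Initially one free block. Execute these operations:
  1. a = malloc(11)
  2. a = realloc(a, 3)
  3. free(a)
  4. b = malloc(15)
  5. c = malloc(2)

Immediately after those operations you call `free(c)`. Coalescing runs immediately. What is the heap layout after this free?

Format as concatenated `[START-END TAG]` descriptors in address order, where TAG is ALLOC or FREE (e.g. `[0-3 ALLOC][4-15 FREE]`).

Answer: [0-14 ALLOC][15-46 FREE]

Derivation:
Op 1: a = malloc(11) -> a = 0; heap: [0-10 ALLOC][11-46 FREE]
Op 2: a = realloc(a, 3) -> a = 0; heap: [0-2 ALLOC][3-46 FREE]
Op 3: free(a) -> (freed a); heap: [0-46 FREE]
Op 4: b = malloc(15) -> b = 0; heap: [0-14 ALLOC][15-46 FREE]
Op 5: c = malloc(2) -> c = 15; heap: [0-14 ALLOC][15-16 ALLOC][17-46 FREE]
free(c): c = 15 -> block [15-16 ALLOC]; mark free, coalesce with adjacent free neighbors -> [0-14 ALLOC][15-46 FREE]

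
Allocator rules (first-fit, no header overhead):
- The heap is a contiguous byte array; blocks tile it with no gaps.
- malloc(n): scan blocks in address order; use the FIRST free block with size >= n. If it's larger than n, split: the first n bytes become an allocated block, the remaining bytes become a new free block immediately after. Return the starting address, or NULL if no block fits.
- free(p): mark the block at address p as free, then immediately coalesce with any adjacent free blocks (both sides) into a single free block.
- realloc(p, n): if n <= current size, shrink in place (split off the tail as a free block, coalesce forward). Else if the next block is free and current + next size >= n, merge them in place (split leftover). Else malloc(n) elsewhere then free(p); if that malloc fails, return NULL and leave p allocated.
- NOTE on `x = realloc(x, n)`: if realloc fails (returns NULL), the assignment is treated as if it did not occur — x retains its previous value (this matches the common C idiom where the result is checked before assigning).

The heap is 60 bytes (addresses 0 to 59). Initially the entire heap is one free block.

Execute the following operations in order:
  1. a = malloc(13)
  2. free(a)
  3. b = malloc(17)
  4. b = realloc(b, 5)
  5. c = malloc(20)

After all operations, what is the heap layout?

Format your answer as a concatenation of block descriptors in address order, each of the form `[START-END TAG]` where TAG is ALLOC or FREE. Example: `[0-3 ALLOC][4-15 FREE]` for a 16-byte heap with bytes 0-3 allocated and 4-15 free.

Op 1: a = malloc(13) -> a = 0; heap: [0-12 ALLOC][13-59 FREE]
Op 2: free(a) -> (freed a); heap: [0-59 FREE]
Op 3: b = malloc(17) -> b = 0; heap: [0-16 ALLOC][17-59 FREE]
Op 4: b = realloc(b, 5) -> b = 0; heap: [0-4 ALLOC][5-59 FREE]
Op 5: c = malloc(20) -> c = 5; heap: [0-4 ALLOC][5-24 ALLOC][25-59 FREE]

Answer: [0-4 ALLOC][5-24 ALLOC][25-59 FREE]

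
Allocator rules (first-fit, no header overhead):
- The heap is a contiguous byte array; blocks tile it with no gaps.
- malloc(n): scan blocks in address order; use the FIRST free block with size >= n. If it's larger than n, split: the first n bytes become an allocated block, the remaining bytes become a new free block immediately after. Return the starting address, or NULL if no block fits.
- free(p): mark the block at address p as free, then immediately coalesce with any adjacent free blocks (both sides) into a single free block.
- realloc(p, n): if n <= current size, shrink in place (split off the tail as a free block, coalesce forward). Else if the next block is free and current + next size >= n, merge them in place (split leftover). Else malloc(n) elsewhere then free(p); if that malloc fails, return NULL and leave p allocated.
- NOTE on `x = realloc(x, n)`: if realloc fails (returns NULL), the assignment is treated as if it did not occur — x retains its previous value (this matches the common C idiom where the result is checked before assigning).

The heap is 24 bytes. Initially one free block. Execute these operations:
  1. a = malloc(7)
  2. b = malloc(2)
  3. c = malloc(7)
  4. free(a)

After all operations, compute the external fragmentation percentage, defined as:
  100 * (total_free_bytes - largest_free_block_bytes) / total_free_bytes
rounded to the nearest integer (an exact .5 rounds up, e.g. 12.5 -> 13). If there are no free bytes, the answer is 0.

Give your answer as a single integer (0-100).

Answer: 47

Derivation:
Op 1: a = malloc(7) -> a = 0; heap: [0-6 ALLOC][7-23 FREE]
Op 2: b = malloc(2) -> b = 7; heap: [0-6 ALLOC][7-8 ALLOC][9-23 FREE]
Op 3: c = malloc(7) -> c = 9; heap: [0-6 ALLOC][7-8 ALLOC][9-15 ALLOC][16-23 FREE]
Op 4: free(a) -> (freed a); heap: [0-6 FREE][7-8 ALLOC][9-15 ALLOC][16-23 FREE]
Free blocks: [7 8] total_free=15 largest=8 -> 100*(15-8)/15 = 700/15 ≈ 46.667 -> rounds to 47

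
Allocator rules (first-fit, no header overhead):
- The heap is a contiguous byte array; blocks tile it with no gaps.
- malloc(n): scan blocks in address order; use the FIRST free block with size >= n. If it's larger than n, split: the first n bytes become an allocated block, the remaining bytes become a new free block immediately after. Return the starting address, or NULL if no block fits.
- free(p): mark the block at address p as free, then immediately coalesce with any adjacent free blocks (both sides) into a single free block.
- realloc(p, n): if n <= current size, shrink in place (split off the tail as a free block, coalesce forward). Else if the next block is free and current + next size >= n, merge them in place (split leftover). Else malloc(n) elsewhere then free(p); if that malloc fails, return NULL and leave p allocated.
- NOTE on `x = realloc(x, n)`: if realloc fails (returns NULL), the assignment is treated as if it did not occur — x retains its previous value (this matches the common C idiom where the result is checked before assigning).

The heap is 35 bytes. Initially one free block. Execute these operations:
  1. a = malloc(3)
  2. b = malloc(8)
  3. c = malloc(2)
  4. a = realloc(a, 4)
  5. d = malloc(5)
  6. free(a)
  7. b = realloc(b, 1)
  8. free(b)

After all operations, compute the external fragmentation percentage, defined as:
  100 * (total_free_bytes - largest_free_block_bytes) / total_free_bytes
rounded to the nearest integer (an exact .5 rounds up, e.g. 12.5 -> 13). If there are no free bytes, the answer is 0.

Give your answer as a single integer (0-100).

Op 1: a = malloc(3) -> a = 0; heap: [0-2 ALLOC][3-34 FREE]
Op 2: b = malloc(8) -> b = 3; heap: [0-2 ALLOC][3-10 ALLOC][11-34 FREE]
Op 3: c = malloc(2) -> c = 11; heap: [0-2 ALLOC][3-10 ALLOC][11-12 ALLOC][13-34 FREE]
Op 4: a = realloc(a, 4) -> a = 13; heap: [0-2 FREE][3-10 ALLOC][11-12 ALLOC][13-16 ALLOC][17-34 FREE]
Op 5: d = malloc(5) -> d = 17; heap: [0-2 FREE][3-10 ALLOC][11-12 ALLOC][13-16 ALLOC][17-21 ALLOC][22-34 FREE]
Op 6: free(a) -> (freed a); heap: [0-2 FREE][3-10 ALLOC][11-12 ALLOC][13-16 FREE][17-21 ALLOC][22-34 FREE]
Op 7: b = realloc(b, 1) -> b = 3; heap: [0-2 FREE][3-3 ALLOC][4-10 FREE][11-12 ALLOC][13-16 FREE][17-21 ALLOC][22-34 FREE]
Op 8: free(b) -> (freed b); heap: [0-10 FREE][11-12 ALLOC][13-16 FREE][17-21 ALLOC][22-34 FREE]
Free blocks: [11 4 13] total_free=28 largest=13 -> 100*(28-13)/28 = 1500/28 ≈ 53.571 -> rounds to 54

Answer: 54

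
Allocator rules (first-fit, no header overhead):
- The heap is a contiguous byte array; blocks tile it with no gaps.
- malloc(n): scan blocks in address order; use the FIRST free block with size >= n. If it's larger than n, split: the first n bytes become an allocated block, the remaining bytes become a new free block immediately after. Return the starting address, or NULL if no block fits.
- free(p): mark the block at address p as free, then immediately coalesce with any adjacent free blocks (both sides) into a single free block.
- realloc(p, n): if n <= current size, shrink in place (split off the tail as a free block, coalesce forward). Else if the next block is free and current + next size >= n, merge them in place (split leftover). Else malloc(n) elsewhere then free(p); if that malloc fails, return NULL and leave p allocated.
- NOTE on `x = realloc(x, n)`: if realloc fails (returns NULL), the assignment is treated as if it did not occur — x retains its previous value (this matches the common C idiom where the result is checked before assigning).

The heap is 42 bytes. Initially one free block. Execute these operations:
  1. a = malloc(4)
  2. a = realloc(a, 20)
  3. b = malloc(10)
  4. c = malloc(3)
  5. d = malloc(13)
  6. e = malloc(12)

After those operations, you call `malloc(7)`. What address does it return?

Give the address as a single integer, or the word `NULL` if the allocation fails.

Op 1: a = malloc(4) -> a = 0; heap: [0-3 ALLOC][4-41 FREE]
Op 2: a = realloc(a, 20) -> a = 0; heap: [0-19 ALLOC][20-41 FREE]
Op 3: b = malloc(10) -> b = 20; heap: [0-19 ALLOC][20-29 ALLOC][30-41 FREE]
Op 4: c = malloc(3) -> c = 30; heap: [0-19 ALLOC][20-29 ALLOC][30-32 ALLOC][33-41 FREE]
Op 5: d = malloc(13) -> d = NULL; heap: [0-19 ALLOC][20-29 ALLOC][30-32 ALLOC][33-41 FREE]
Op 6: e = malloc(12) -> e = NULL; heap: [0-19 ALLOC][20-29 ALLOC][30-32 ALLOC][33-41 FREE]
malloc(7): first-fit scan over [0-19 ALLOC][20-29 ALLOC][30-32 ALLOC][33-41 FREE] -> 33

Answer: 33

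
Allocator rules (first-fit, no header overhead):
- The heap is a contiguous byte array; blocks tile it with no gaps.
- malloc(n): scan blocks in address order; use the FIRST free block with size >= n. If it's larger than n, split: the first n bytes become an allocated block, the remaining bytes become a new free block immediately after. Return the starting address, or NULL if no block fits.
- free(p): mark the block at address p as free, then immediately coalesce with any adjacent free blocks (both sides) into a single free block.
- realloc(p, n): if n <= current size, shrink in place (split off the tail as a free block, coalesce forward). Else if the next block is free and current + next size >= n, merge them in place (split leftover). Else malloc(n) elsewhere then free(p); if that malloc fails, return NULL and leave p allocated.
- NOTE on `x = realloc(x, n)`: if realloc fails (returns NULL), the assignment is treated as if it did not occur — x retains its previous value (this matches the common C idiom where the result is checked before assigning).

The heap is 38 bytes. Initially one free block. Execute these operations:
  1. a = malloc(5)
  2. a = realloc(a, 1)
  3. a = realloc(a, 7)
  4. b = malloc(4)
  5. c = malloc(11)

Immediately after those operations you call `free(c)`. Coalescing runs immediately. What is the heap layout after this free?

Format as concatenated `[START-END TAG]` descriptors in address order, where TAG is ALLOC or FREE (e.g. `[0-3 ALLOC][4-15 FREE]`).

Answer: [0-6 ALLOC][7-10 ALLOC][11-37 FREE]

Derivation:
Op 1: a = malloc(5) -> a = 0; heap: [0-4 ALLOC][5-37 FREE]
Op 2: a = realloc(a, 1) -> a = 0; heap: [0-0 ALLOC][1-37 FREE]
Op 3: a = realloc(a, 7) -> a = 0; heap: [0-6 ALLOC][7-37 FREE]
Op 4: b = malloc(4) -> b = 7; heap: [0-6 ALLOC][7-10 ALLOC][11-37 FREE]
Op 5: c = malloc(11) -> c = 11; heap: [0-6 ALLOC][7-10 ALLOC][11-21 ALLOC][22-37 FREE]
free(c): c = 11 -> block [11-21 ALLOC]; mark free, coalesce with adjacent free neighbors -> [0-6 ALLOC][7-10 ALLOC][11-37 FREE]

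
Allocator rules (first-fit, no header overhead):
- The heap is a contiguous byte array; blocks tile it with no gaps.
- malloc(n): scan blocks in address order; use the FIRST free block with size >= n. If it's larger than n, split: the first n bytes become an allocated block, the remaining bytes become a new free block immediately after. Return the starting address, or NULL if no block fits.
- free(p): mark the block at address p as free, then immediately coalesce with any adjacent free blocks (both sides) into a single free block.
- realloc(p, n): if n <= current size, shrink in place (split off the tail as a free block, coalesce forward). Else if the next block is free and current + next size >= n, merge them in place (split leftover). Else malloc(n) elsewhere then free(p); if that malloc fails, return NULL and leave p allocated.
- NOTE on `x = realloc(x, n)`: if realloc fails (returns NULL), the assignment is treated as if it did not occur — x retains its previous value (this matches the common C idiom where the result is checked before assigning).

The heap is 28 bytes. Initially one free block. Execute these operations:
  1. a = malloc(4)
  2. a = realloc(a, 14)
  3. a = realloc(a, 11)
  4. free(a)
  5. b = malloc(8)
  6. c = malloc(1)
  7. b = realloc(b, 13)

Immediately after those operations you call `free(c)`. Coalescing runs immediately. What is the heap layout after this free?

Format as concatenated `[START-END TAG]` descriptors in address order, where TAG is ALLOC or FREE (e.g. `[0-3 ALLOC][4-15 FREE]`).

Answer: [0-8 FREE][9-21 ALLOC][22-27 FREE]

Derivation:
Op 1: a = malloc(4) -> a = 0; heap: [0-3 ALLOC][4-27 FREE]
Op 2: a = realloc(a, 14) -> a = 0; heap: [0-13 ALLOC][14-27 FREE]
Op 3: a = realloc(a, 11) -> a = 0; heap: [0-10 ALLOC][11-27 FREE]
Op 4: free(a) -> (freed a); heap: [0-27 FREE]
Op 5: b = malloc(8) -> b = 0; heap: [0-7 ALLOC][8-27 FREE]
Op 6: c = malloc(1) -> c = 8; heap: [0-7 ALLOC][8-8 ALLOC][9-27 FREE]
Op 7: b = realloc(b, 13) -> b = 9; heap: [0-7 FREE][8-8 ALLOC][9-21 ALLOC][22-27 FREE]
free(c): c = 8 -> block [8-8 ALLOC]; mark free, coalesce with adjacent free neighbors -> [0-8 FREE][9-21 ALLOC][22-27 FREE]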